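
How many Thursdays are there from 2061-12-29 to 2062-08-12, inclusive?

33

2061-12-29 is a Thursday.
That's 227 days from start to end, counting both.
227 = 7 × 32 + 3, so there are 32 full weeks plus 3 extra days.
Each full week contributes one Thursday: 32 so far.
The 3 extra days are Thursday, Friday, Saturday — 1 of them qualifies.
Total: 32 + 1 = 33.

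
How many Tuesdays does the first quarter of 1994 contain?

13

1 January 1994 is a Saturday.
The range spans 90 days (inclusive of both endpoints).
90 = 7 × 12 + 6, so there are 12 full weeks plus 6 extra days.
Each full week contributes one Tuesday: 12 so far.
The 6 extra days are Saturday, Sunday, Monday, Tuesday, Wednesday, Thursday — 1 of them qualifies.
Total: 12 + 1 = 13.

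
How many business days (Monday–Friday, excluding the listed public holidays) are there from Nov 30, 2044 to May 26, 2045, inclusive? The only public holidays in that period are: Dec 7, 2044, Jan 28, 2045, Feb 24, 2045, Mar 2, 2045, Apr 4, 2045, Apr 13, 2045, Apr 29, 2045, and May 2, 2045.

122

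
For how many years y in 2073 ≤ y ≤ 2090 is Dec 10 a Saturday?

2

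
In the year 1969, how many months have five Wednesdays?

5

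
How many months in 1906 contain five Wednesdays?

4

A month has five Wednesdays exactly when Wednesday falls within its first (length − 28) days.
Jan: 31 days, starts Mon → 5 of Mon, Tue, Wed ✓
Feb: 28 days, starts Thu → 5 of (none)
Mar: 31 days, starts Thu → 5 of Thu, Fri, Sat
Apr: 30 days, starts Sun → 5 of Sun, Mon
May: 31 days, starts Tue → 5 of Tue, Wed, Thu ✓
Jun: 30 days, starts Fri → 5 of Fri, Sat
Jul: 31 days, starts Sun → 5 of Sun, Mon, Tue
Aug: 31 days, starts Wed → 5 of Wed, Thu, Fri ✓
Sep: 30 days, starts Sat → 5 of Sat, Sun
Oct: 31 days, starts Mon → 5 of Mon, Tue, Wed ✓
Nov: 30 days, starts Thu → 5 of Thu, Fri
Dec: 31 days, starts Sat → 5 of Sat, Sun, Mon
Months with five Wednesdays: Jan, May, Aug, Oct.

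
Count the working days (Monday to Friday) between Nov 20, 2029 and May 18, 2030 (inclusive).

Nov 20, 2029 is a Tuesday.
From Nov 20, 2029 to May 18, 2030 is 180 days inclusive.
180 = 7 × 25 + 5, so there are 25 full weeks plus 5 extra days.
Each full week contributes 5 weekdays (Mon–Fri): 25 × 5 = 125.
The 5 extra days are Tuesday, Wednesday, Thursday, Friday, Saturday — 4 of them qualify.
Total: 125 + 4 = 129.

129 weekdays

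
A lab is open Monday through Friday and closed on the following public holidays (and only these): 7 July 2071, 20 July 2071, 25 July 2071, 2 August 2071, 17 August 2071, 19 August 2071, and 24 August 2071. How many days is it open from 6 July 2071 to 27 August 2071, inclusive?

6 July 2071 is a Monday.
From 6 July 2071 to 27 August 2071 is 53 days inclusive.
53 = 7 × 7 + 4, so there are 7 full weeks plus 4 extra days.
Each full week contributes 5 weekdays (Mon–Fri): 7 × 5 = 35.
The 4 extra days are Monday, Tuesday, Wednesday, Thursday — 4 of them qualify.
Total: 35 + 4 = 39.
Holidays: 7 July 2071 (Tue); 20 July 2071 (Mon); 25 July 2071 (Sat); 2 August 2071 (Sun); 17 August 2071 (Mon); 19 August 2071 (Wed); 24 August 2071 (Mon).
5 of the 7 holidays fall on weekdays; the rest are weekends and were already excluded.
Business days: 39 − 5 = 34.

34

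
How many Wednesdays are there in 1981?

52

January 1, 1981 is a Thursday.
The range spans 365 days (inclusive of both endpoints).
365 = 7 × 52 + 1, so there are 52 full weeks plus 1 extra day.
Each full week contributes one Wednesday: 52 so far.
The 1 extra day is Thursday — none qualify.
Total: 52 + 0 = 52.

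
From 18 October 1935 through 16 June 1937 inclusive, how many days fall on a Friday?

18 October 1935 is a Friday.
From 18 October 1935 to 16 June 1937 is 608 days inclusive.
608 = 7 × 86 + 6, so there are 86 full weeks plus 6 extra days.
Each full week contributes one Friday: 86 so far.
The 6 extra days are Friday, Saturday, Sunday, Monday, Tuesday, Wednesday — 1 of them qualifies.
Total: 86 + 1 = 87.

87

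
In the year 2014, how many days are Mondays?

52

Jan 1, 2014 is a Wednesday.
That's 365 days from start to end, counting both.
365 = 7 × 52 + 1, so there are 52 full weeks plus 1 extra day.
Each full week contributes one Monday: 52 so far.
The 1 extra day is Wed — none qualify.
Total: 52 + 0 = 52.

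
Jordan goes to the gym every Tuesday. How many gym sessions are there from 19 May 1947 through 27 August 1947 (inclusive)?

15

19 May 1947 is a Monday.
The range spans 101 days (inclusive of both endpoints).
101 = 7 × 14 + 3, so there are 14 full weeks plus 3 extra days.
Each full week contributes one Tuesday: 14 so far.
The 3 extra days are Monday, Tuesday, Wednesday — 1 of them qualifies.
Total: 14 + 1 = 15.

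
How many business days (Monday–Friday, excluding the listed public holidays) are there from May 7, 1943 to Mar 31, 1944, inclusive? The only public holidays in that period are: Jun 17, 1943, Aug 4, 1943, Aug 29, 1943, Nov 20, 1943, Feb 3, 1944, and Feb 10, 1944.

232

May 7, 1943 is a Friday.
From May 7, 1943 to Mar 31, 1944 is 330 days inclusive.
330 = 7 × 47 + 1, so there are 47 full weeks plus 1 extra day.
Each full week contributes 5 weekdays (Mon–Fri): 47 × 5 = 235.
The 1 extra day is Fri — 1 of them qualifies.
Total: 235 + 1 = 236.
Holidays: Jun 17, 1943 (Thu); Aug 4, 1943 (Wed); Aug 29, 1943 (Sun); Nov 20, 1943 (Sat); Feb 3, 1944 (Thu); Feb 10, 1944 (Thu).
4 of the 6 holidays fall on weekdays; the rest are weekends and were already excluded.
Business days: 236 − 4 = 232.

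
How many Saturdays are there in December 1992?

1 December 1992 is a Tuesday.
From 1 December 1992 to 31 December 1992 is 31 days inclusive.
31 = 7 × 4 + 3, so there are 4 full weeks plus 3 extra days.
Each full week contributes one Saturday: 4 so far.
The 3 extra days are Tuesday, Wednesday, Thursday — none qualify.
Total: 4 + 0 = 4.

4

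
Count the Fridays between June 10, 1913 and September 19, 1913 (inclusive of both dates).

15 Fridays

June 10, 1913 is a Tuesday.
The range spans 102 days (inclusive of both endpoints).
102 = 7 × 14 + 4, so there are 14 full weeks plus 4 extra days.
Each full week contributes one Friday: 14 so far.
The 4 extra days are Tue, Wed, Thu, Fri — 1 of them qualifies.
Total: 14 + 1 = 15.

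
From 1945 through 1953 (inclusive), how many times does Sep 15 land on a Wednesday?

1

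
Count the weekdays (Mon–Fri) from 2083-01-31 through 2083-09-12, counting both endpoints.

2083-01-31 is a Sunday.
The range spans 225 days (inclusive of both endpoints).
225 = 7 × 32 + 1, so there are 32 full weeks plus 1 extra day.
Each full week contributes 5 weekdays (Mon–Fri): 32 × 5 = 160.
The 1 extra day is Sunday — none qualify.
Total: 160 + 0 = 160.

160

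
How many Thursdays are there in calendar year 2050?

1 January 2050 is a Saturday.
That's 365 days from start to end, counting both.
365 = 7 × 52 + 1, so there are 52 full weeks plus 1 extra day.
Each full week contributes one Thursday: 52 so far.
The 1 extra day is Saturday — none qualify.
Total: 52 + 0 = 52.

52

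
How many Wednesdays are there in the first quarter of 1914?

12

Jan 1, 1914 is a Thursday.
That's 90 days from start to end, counting both.
90 = 7 × 12 + 6, so there are 12 full weeks plus 6 extra days.
Each full week contributes one Wednesday: 12 so far.
The 6 extra days are Thursday, Friday, Saturday, Sunday, Monday, Tuesday — none qualify.
Total: 12 + 0 = 12.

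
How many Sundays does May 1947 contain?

1 May 1947 is a Thursday.
The range spans 31 days (inclusive of both endpoints).
31 = 7 × 4 + 3, so there are 4 full weeks plus 3 extra days.
Each full week contributes one Sunday: 4 so far.
The 3 extra days are Thu, Fri, Sat — none qualify.
Total: 4 + 0 = 4.

4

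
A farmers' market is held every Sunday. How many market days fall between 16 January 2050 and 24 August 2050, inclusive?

32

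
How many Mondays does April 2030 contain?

5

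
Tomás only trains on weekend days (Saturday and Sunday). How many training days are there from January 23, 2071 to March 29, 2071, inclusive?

January 23, 2071 is a Friday.
That's 66 days from start to end, counting both.
66 = 7 × 9 + 3, so there are 9 full weeks plus 3 extra days.
Each full week contributes 2 weekend days (Sat, Sun): 9 × 2 = 18.
The 3 extra days are Fri, Sat, Sun — 2 of them qualify.
Total: 18 + 2 = 20.

20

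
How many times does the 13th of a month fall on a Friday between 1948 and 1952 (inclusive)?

8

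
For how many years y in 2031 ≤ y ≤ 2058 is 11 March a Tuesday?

4

Day of week of March 11 in each year:
2031: Tue ✓, 2032: Thu, 2033: Fri, 2034: Sat, 2035: Sun, 2036: Tue ✓, 2037: Wed, 2038: Thu, 2039: Fri, 2040: Sun, 2041: Mon, 2042: Tue ✓, 2043: Wed, 2044: Fri, 2045: Sat, 2046: Sun, 2047: Mon, 2048: Wed, 2049: Thu, 2050: Fri, 2051: Sat, 2052: Mon, 2053: Tue ✓, 2054: Wed, 2055: Thu, 2056: Sat, 2057: Sun, 2058: Mon
Tuesdays: 2031, 2036, 2042, 2053.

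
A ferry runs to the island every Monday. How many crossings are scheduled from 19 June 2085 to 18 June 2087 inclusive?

104 Mondays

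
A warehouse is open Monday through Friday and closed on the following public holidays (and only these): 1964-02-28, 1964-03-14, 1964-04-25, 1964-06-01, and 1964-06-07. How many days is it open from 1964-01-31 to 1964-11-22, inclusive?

209

1964-01-31 is a Friday.
The range spans 297 days (inclusive of both endpoints).
297 = 7 × 42 + 3, so there are 42 full weeks plus 3 extra days.
Each full week contributes 5 weekdays (Mon–Fri): 42 × 5 = 210.
The 3 extra days are Fri, Sat, Sun — 1 of them qualifies.
Total: 210 + 1 = 211.
Holidays: 1964-02-28 (Fri); 1964-03-14 (Sat); 1964-04-25 (Sat); 1964-06-01 (Mon); 1964-06-07 (Sun).
2 of the 5 holidays fall on weekdays; the rest are weekends and were already excluded.
Business days: 211 − 2 = 209.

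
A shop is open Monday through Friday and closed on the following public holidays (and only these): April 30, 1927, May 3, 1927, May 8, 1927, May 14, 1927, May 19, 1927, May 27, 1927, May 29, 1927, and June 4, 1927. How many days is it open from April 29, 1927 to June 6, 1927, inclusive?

24

April 29, 1927 is a Friday.
The range spans 39 days (inclusive of both endpoints).
39 = 7 × 5 + 4, so there are 5 full weeks plus 4 extra days.
Each full week contributes 5 weekdays (Mon–Fri): 5 × 5 = 25.
The 4 extra days are Fri, Sat, Sun, Mon — 2 of them qualify.
Total: 25 + 2 = 27.
Holidays: April 30, 1927 (Sat); May 3, 1927 (Tue); May 8, 1927 (Sun); May 14, 1927 (Sat); May 19, 1927 (Thu); May 27, 1927 (Fri); May 29, 1927 (Sun); June 4, 1927 (Sat).
3 of the 8 holidays fall on weekdays; the rest are weekends and were already excluded.
Business days: 27 − 3 = 24.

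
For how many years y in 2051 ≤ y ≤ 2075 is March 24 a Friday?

Day of week of March 24 in each year:
2051: Fri ✓, 2052: Sun, 2053: Mon, 2054: Tue, 2055: Wed, 2056: Fri ✓, 2057: Sat, 2058: Sun, 2059: Mon, 2060: Wed, 2061: Thu, 2062: Fri ✓, 2063: Sat, 2064: Mon, 2065: Tue, 2066: Wed, 2067: Thu, 2068: Sat, 2069: Sun, 2070: Mon, 2071: Tue, 2072: Thu, 2073: Fri ✓, 2074: Sat, 2075: Sun
Fridays: 2051, 2056, 2062, 2073.

4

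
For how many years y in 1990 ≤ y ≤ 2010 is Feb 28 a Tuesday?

2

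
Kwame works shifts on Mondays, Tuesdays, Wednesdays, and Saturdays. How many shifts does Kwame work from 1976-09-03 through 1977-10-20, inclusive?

236

1976-09-03 is a Friday.
The range spans 413 days (inclusive of both endpoints).
413 = 7 × 59, so the span is exactly 59 full weeks.
Each full week contributes 4 days from the set (Mon, Tue, Wed, Sat): 59 × 4 = 236.
Total: 236.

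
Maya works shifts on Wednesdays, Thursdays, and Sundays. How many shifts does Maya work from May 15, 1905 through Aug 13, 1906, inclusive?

195

May 15, 1905 is a Monday.
From May 15, 1905 to Aug 13, 1906 is 456 days inclusive.
456 = 7 × 65 + 1, so there are 65 full weeks plus 1 extra day.
Each full week contributes 3 days from the set (Wed, Thu, Sun): 65 × 3 = 195.
The 1 extra day is Monday — none qualify.
Total: 195 + 0 = 195.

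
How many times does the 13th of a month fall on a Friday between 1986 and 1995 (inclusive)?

17

Friday-the-13ths by year:
1986: Jun
1987: Feb, Mar, Nov
1988: May
1989: Jan, Oct
1990: Apr, Jul
1991: Sep, Dec
1992: Mar, Nov
1993: Aug
1994: May
1995: Jan, Oct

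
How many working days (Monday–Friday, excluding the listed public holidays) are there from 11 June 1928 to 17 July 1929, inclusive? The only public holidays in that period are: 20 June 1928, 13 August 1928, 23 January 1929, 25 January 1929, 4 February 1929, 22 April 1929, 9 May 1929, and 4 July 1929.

280

11 June 1928 is a Monday.
The range spans 402 days (inclusive of both endpoints).
402 = 7 × 57 + 3, so there are 57 full weeks plus 3 extra days.
Each full week contributes 5 weekdays (Mon–Fri): 57 × 5 = 285.
The 3 extra days are Mon, Tue, Wed — 3 of them qualify.
Total: 285 + 3 = 288.
Holidays: 20 June 1928 (Wed); 13 August 1928 (Mon); 23 January 1929 (Wed); 25 January 1929 (Fri); 4 February 1929 (Mon); 22 April 1929 (Mon); 9 May 1929 (Thu); 4 July 1929 (Thu).
All 8 holidays fall on weekdays, so subtract 8.
Business days: 288 − 8 = 280.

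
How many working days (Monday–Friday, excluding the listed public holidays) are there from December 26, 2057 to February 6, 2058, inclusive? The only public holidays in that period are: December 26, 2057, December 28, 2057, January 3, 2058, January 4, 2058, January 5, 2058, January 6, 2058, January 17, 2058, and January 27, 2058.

26 working days

December 26, 2057 is a Wednesday.
From December 26, 2057 to February 6, 2058 is 43 days inclusive.
43 = 7 × 6 + 1, so there are 6 full weeks plus 1 extra day.
Each full week contributes 5 weekdays (Mon–Fri): 6 × 5 = 30.
The 1 extra day is Wednesday — 1 of them qualifies.
Total: 30 + 1 = 31.
Holidays: December 26, 2057 (Wed); December 28, 2057 (Fri); January 3, 2058 (Thu); January 4, 2058 (Fri); January 5, 2058 (Sat); January 6, 2058 (Sun); January 17, 2058 (Thu); January 27, 2058 (Sun).
5 of the 8 holidays fall on weekdays; the rest are weekends and were already excluded.
Business days: 31 − 5 = 26.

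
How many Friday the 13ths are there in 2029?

The 13th falls on a Friday when the month's 13th has weekday Fri.
Jan 13 is Sat; Feb 13 is Tue; Mar 13 is Tue; Apr 13 is Fri ✓; May 13 is Sun; Jun 13 is Wed; Jul 13 is Fri ✓; Aug 13 is Mon; Sep 13 is Thu; Oct 13 is Sat; Nov 13 is Tue; Dec 13 is Thu.
Friday the 13ths: Apr, Jul.

2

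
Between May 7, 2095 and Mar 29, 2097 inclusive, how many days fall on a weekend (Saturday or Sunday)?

198

May 7, 2095 is a Saturday.
From May 7, 2095 to Mar 29, 2097 is 693 days inclusive.
693 = 7 × 99, so the span is exactly 99 full weeks.
Each full week contributes 2 weekend days (Sat, Sun): 99 × 2 = 198.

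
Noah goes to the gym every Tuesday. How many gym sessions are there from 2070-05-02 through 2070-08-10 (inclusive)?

2070-05-02 is a Friday.
That's 101 days from start to end, counting both.
101 = 7 × 14 + 3, so there are 14 full weeks plus 3 extra days.
Each full week contributes one Tuesday: 14 so far.
The 3 extra days are Fri, Sat, Sun — none qualify.
Total: 14 + 0 = 14.

14 Tuesdays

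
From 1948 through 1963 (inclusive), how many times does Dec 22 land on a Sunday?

2

Day of week of December 22 in each year:
1948: Wed, 1949: Thu, 1950: Fri, 1951: Sat, 1952: Mon, 1953: Tue, 1954: Wed, 1955: Thu, 1956: Sat, 1957: Sun ✓, 1958: Mon, 1959: Tue, 1960: Thu, 1961: Fri, 1962: Sat, 1963: Sun ✓
Sundays: 1957, 1963.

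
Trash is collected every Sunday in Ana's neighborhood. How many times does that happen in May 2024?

2024-05-01 is a Wednesday.
From 2024-05-01 to 2024-05-31 is 31 days inclusive.
31 = 7 × 4 + 3, so there are 4 full weeks plus 3 extra days.
Each full week contributes one Sunday: 4 so far.
The 3 extra days are Wednesday, Thursday, Friday — none qualify.
Total: 4 + 0 = 4.

4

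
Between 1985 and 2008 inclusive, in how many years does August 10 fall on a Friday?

Day of week of August 10 in each year:
1985: Sat, 1986: Sun, 1987: Mon, 1988: Wed, 1989: Thu, 1990: Fri ✓, 1991: Sat, 1992: Mon, 1993: Tue, 1994: Wed, 1995: Thu, 1996: Sat, 1997: Sun, 1998: Mon, 1999: Tue, 2000: Thu, 2001: Fri ✓, 2002: Sat, 2003: Sun, 2004: Tue, 2005: Wed, 2006: Thu, 2007: Fri ✓, 2008: Sun
Fridays: 1990, 2001, 2007.

3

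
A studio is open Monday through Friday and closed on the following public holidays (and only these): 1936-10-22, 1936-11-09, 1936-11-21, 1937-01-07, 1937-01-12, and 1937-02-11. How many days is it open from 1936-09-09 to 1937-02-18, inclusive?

112

1936-09-09 is a Wednesday.
The range spans 163 days (inclusive of both endpoints).
163 = 7 × 23 + 2, so there are 23 full weeks plus 2 extra days.
Each full week contributes 5 weekdays (Mon–Fri): 23 × 5 = 115.
The 2 extra days are Wed, Thu — 2 of them qualify.
Total: 115 + 2 = 117.
Holidays: 1936-10-22 (Thu); 1936-11-09 (Mon); 1936-11-21 (Sat); 1937-01-07 (Thu); 1937-01-12 (Tue); 1937-02-11 (Thu).
5 of the 6 holidays fall on weekdays; the rest are weekends and were already excluded.
Business days: 117 − 5 = 112.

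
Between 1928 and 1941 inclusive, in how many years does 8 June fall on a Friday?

2

Day of week of June 8 in each year:
1928: Fri ✓, 1929: Sat, 1930: Sun, 1931: Mon, 1932: Wed, 1933: Thu, 1934: Fri ✓, 1935: Sat, 1936: Mon, 1937: Tue, 1938: Wed, 1939: Thu, 1940: Sat, 1941: Sun
Fridays: 1928, 1934.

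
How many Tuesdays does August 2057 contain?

4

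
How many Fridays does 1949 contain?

52

Jan 1, 1949 is a Saturday.
From Jan 1, 1949 to Dec 31, 1949 is 365 days inclusive.
365 = 7 × 52 + 1, so there are 52 full weeks plus 1 extra day.
Each full week contributes one Friday: 52 so far.
The 1 extra day is Sat — none qualify.
Total: 52 + 0 = 52.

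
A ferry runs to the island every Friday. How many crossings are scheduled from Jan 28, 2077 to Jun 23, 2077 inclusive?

21 Fridays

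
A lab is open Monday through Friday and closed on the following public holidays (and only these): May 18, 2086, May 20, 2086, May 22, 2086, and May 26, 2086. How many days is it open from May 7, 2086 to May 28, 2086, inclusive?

14

May 7, 2086 is a Tuesday.
That's 22 days from start to end, counting both.
22 = 7 × 3 + 1, so there are 3 full weeks plus 1 extra day.
Each full week contributes 5 weekdays (Mon–Fri): 3 × 5 = 15.
The 1 extra day is Tuesday — 1 of them qualifies.
Total: 15 + 1 = 16.
Holidays: May 18, 2086 (Sat); May 20, 2086 (Mon); May 22, 2086 (Wed); May 26, 2086 (Sun).
2 of the 4 holidays fall on weekdays; the rest are weekends and were already excluded.
Business days: 16 − 2 = 14.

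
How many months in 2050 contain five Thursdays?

A month has five Thursdays exactly when Thursday falls within its first (length − 28) days.
Jan: 31 days, starts Sat → 5 of Sat, Sun, Mon
Feb: 28 days, starts Tue → 5 of (none)
Mar: 31 days, starts Tue → 5 of Tue, Wed, Thu ✓
Apr: 30 days, starts Fri → 5 of Fri, Sat
May: 31 days, starts Sun → 5 of Sun, Mon, Tue
Jun: 30 days, starts Wed → 5 of Wed, Thu ✓
Jul: 31 days, starts Fri → 5 of Fri, Sat, Sun
Aug: 31 days, starts Mon → 5 of Mon, Tue, Wed
Sep: 30 days, starts Thu → 5 of Thu, Fri ✓
Oct: 31 days, starts Sat → 5 of Sat, Sun, Mon
Nov: 30 days, starts Tue → 5 of Tue, Wed
Dec: 31 days, starts Thu → 5 of Thu, Fri, Sat ✓
Months with five Thursdays: Mar, Jun, Sep, Dec.

4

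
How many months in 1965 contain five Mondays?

A month has five Mondays exactly when Monday falls within its first (length − 28) days.
Jan: 31 days, starts Fri → 5 of Fri, Sat, Sun
Feb: 28 days, starts Mon → 5 of (none)
Mar: 31 days, starts Mon → 5 of Mon, Tue, Wed ✓
Apr: 30 days, starts Thu → 5 of Thu, Fri
May: 31 days, starts Sat → 5 of Sat, Sun, Mon ✓
Jun: 30 days, starts Tue → 5 of Tue, Wed
Jul: 31 days, starts Thu → 5 of Thu, Fri, Sat
Aug: 31 days, starts Sun → 5 of Sun, Mon, Tue ✓
Sep: 30 days, starts Wed → 5 of Wed, Thu
Oct: 31 days, starts Fri → 5 of Fri, Sat, Sun
Nov: 30 days, starts Mon → 5 of Mon, Tue ✓
Dec: 31 days, starts Wed → 5 of Wed, Thu, Fri
Months with five Mondays: Mar, May, Aug, Nov.

4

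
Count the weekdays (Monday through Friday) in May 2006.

23

May 1, 2006 is a Monday.
That's 31 days from start to end, counting both.
31 = 7 × 4 + 3, so there are 4 full weeks plus 3 extra days.
Each full week contributes 5 weekdays (Mon–Fri): 4 × 5 = 20.
The 3 extra days are Mon, Tue, Wed — 3 of them qualify.
Total: 20 + 3 = 23.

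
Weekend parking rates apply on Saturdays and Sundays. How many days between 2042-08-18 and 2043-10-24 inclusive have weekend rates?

123

2042-08-18 is a Monday.
That's 433 days from start to end, counting both.
433 = 7 × 61 + 6, so there are 61 full weeks plus 6 extra days.
Each full week contributes 2 weekend days (Sat, Sun): 61 × 2 = 122.
The 6 extra days are Monday, Tuesday, Wednesday, Thursday, Friday, Saturday — 1 of them qualifies.
Total: 122 + 1 = 123.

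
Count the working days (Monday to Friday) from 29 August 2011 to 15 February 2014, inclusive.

645 weekdays

29 August 2011 is a Monday.
From 29 August 2011 to 15 February 2014 is 902 days inclusive.
902 = 7 × 128 + 6, so there are 128 full weeks plus 6 extra days.
Each full week contributes 5 weekdays (Mon–Fri): 128 × 5 = 640.
The 6 extra days are Monday, Tuesday, Wednesday, Thursday, Friday, Saturday — 5 of them qualify.
Total: 640 + 5 = 645.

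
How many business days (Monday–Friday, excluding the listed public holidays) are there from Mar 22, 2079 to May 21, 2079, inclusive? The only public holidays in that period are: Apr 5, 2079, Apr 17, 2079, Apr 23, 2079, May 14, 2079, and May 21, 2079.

Mar 22, 2079 is a Wednesday.
That's 61 days from start to end, counting both.
61 = 7 × 8 + 5, so there are 8 full weeks plus 5 extra days.
Each full week contributes 5 weekdays (Mon–Fri): 8 × 5 = 40.
The 5 extra days are Wed, Thu, Fri, Sat, Sun — 3 of them qualify.
Total: 40 + 3 = 43.
Holidays: Apr 5, 2079 (Wed); Apr 17, 2079 (Mon); Apr 23, 2079 (Sun); May 14, 2079 (Sun); May 21, 2079 (Sun).
2 of the 5 holidays fall on weekdays; the rest are weekends and were already excluded.
Business days: 43 − 2 = 41.

41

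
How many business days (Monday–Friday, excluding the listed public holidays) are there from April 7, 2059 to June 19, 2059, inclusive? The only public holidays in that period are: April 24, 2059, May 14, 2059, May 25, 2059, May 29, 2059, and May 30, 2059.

April 7, 2059 is a Monday.
From April 7, 2059 to June 19, 2059 is 74 days inclusive.
74 = 7 × 10 + 4, so there are 10 full weeks plus 4 extra days.
Each full week contributes 5 weekdays (Mon–Fri): 10 × 5 = 50.
The 4 extra days are Monday, Tuesday, Wednesday, Thursday — 4 of them qualify.
Total: 50 + 4 = 54.
Holidays: April 24, 2059 (Thu); May 14, 2059 (Wed); May 25, 2059 (Sun); May 29, 2059 (Thu); May 30, 2059 (Fri).
4 of the 5 holidays fall on weekdays; the rest are weekends and were already excluded.
Business days: 54 − 4 = 50.

50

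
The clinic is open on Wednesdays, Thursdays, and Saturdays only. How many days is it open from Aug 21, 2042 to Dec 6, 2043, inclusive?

203

Aug 21, 2042 is a Thursday.
The range spans 473 days (inclusive of both endpoints).
473 = 7 × 67 + 4, so there are 67 full weeks plus 4 extra days.
Each full week contributes 3 days from the set (Wed, Thu, Sat): 67 × 3 = 201.
The 4 extra days are Thu, Fri, Sat, Sun — 2 of them qualify.
Total: 201 + 2 = 203.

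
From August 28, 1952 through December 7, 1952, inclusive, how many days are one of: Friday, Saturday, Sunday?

45

August 28, 1952 is a Thursday.
From August 28, 1952 to December 7, 1952 is 102 days inclusive.
102 = 7 × 14 + 4, so there are 14 full weeks plus 4 extra days.
Each full week contributes 3 days from the set (Fri, Sat, Sun): 14 × 3 = 42.
The 4 extra days are Thu, Fri, Sat, Sun — 3 of them qualify.
Total: 42 + 3 = 45.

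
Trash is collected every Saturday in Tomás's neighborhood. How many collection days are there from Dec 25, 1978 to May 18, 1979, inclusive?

20 Saturdays

Dec 25, 1978 is a Monday.
That's 145 days from start to end, counting both.
145 = 7 × 20 + 5, so there are 20 full weeks plus 5 extra days.
Each full week contributes one Saturday: 20 so far.
The 5 extra days are Monday, Tuesday, Wednesday, Thursday, Friday — none qualify.
Total: 20 + 0 = 20.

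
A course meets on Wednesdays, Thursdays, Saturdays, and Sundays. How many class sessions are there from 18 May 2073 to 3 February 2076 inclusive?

567

18 May 2073 is a Thursday.
That's 992 days from start to end, counting both.
992 = 7 × 141 + 5, so there are 141 full weeks plus 5 extra days.
Each full week contributes 4 days from the set (Wed, Thu, Sat, Sun): 141 × 4 = 564.
The 5 extra days are Thu, Fri, Sat, Sun, Mon — 3 of them qualify.
Total: 564 + 3 = 567.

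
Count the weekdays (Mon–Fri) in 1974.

1 January 1974 is a Tuesday.
The range spans 365 days (inclusive of both endpoints).
365 = 7 × 52 + 1, so there are 52 full weeks plus 1 extra day.
Each full week contributes 5 weekdays (Mon–Fri): 52 × 5 = 260.
The 1 extra day is Tuesday — 1 of them qualifies.
Total: 260 + 1 = 261.

261 weekdays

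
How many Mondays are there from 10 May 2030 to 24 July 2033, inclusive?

10 May 2030 is a Friday.
That's 1172 days from start to end, counting both.
1172 = 7 × 167 + 3, so there are 167 full weeks plus 3 extra days.
Each full week contributes one Monday: 167 so far.
The 3 extra days are Fri, Sat, Sun — none qualify.
Total: 167 + 0 = 167.

167 Mondays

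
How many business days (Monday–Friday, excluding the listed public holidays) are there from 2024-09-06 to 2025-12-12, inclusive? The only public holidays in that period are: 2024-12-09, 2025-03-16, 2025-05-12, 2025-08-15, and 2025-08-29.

327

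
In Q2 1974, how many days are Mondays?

13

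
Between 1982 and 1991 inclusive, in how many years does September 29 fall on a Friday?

Day of week of September 29 in each year:
1982: Wed, 1983: Thu, 1984: Sat, 1985: Sun, 1986: Mon, 1987: Tue, 1988: Thu, 1989: Fri ✓, 1990: Sat, 1991: Sun
Fridays: 1989.

1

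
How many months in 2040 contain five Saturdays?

4

A month has five Saturdays exactly when Saturday falls within its first (length − 28) days.
Jan: 31 days, starts Sun → 5 of Sun, Mon, Tue
Feb: 29 days, starts Wed → 5 of Wed
Mar: 31 days, starts Thu → 5 of Thu, Fri, Sat ✓
Apr: 30 days, starts Sun → 5 of Sun, Mon
May: 31 days, starts Tue → 5 of Tue, Wed, Thu
Jun: 30 days, starts Fri → 5 of Fri, Sat ✓
Jul: 31 days, starts Sun → 5 of Sun, Mon, Tue
Aug: 31 days, starts Wed → 5 of Wed, Thu, Fri
Sep: 30 days, starts Sat → 5 of Sat, Sun ✓
Oct: 31 days, starts Mon → 5 of Mon, Tue, Wed
Nov: 30 days, starts Thu → 5 of Thu, Fri
Dec: 31 days, starts Sat → 5 of Sat, Sun, Mon ✓
Months with five Saturdays: Mar, Jun, Sep, Dec.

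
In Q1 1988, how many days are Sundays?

1988-01-01 is a Friday.
That's 91 days from start to end, counting both.
91 = 7 × 13, so the span is exactly 13 full weeks.
Each full week contributes one Sunday: 13 so far.
Total: 13.

13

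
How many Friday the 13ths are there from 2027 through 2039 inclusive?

20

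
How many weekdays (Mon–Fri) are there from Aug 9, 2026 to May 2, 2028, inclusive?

452

Aug 9, 2026 is a Sunday.
That's 633 days from start to end, counting both.
633 = 7 × 90 + 3, so there are 90 full weeks plus 3 extra days.
Each full week contributes 5 weekdays (Mon–Fri): 90 × 5 = 450.
The 3 extra days are Sunday, Monday, Tuesday — 2 of them qualify.
Total: 450 + 2 = 452.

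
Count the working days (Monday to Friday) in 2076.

262

Jan 1, 2076 is a Wednesday.
From Jan 1, 2076 to Dec 31, 2076 is 366 days inclusive.
366 = 7 × 52 + 2, so there are 52 full weeks plus 2 extra days.
Each full week contributes 5 weekdays (Mon–Fri): 52 × 5 = 260.
The 2 extra days are Wednesday, Thursday — 2 of them qualify.
Total: 260 + 2 = 262.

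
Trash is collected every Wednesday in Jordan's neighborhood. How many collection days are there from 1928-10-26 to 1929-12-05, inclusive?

58 Wednesdays

1928-10-26 is a Friday.
From 1928-10-26 to 1929-12-05 is 406 days inclusive.
406 = 7 × 58, so the span is exactly 58 full weeks.
Each full week contributes one Wednesday: 58 so far.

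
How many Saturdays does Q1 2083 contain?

January 1, 2083 is a Friday.
The range spans 90 days (inclusive of both endpoints).
90 = 7 × 12 + 6, so there are 12 full weeks plus 6 extra days.
Each full week contributes one Saturday: 12 so far.
The 6 extra days are Fri, Sat, Sun, Mon, Tue, Wed — 1 of them qualifies.
Total: 12 + 1 = 13.

13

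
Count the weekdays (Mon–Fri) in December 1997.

23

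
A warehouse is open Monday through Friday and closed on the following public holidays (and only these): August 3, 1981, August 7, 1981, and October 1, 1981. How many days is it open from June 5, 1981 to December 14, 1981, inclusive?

134

June 5, 1981 is a Friday.
That's 193 days from start to end, counting both.
193 = 7 × 27 + 4, so there are 27 full weeks plus 4 extra days.
Each full week contributes 5 weekdays (Mon–Fri): 27 × 5 = 135.
The 4 extra days are Fri, Sat, Sun, Mon — 2 of them qualify.
Total: 135 + 2 = 137.
Holidays: August 3, 1981 (Mon); August 7, 1981 (Fri); October 1, 1981 (Thu).
All 3 holidays fall on weekdays, so subtract 3.
Business days: 137 − 3 = 134.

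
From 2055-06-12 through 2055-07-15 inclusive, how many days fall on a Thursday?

5 Thursdays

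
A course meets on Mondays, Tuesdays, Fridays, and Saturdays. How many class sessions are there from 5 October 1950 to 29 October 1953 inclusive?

640

5 October 1950 is a Thursday.
The range spans 1121 days (inclusive of both endpoints).
1121 = 7 × 160 + 1, so there are 160 full weeks plus 1 extra day.
Each full week contributes 4 days from the set (Mon, Tue, Fri, Sat): 160 × 4 = 640.
The 1 extra day is Thu — none qualify.
Total: 640 + 0 = 640.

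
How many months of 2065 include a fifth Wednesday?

4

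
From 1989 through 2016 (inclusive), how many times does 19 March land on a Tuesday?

Day of week of March 19 in each year:
1989: Sun, 1990: Mon, 1991: Tue ✓, 1992: Thu, 1993: Fri, 1994: Sat, 1995: Sun, 1996: Tue ✓, 1997: Wed, 1998: Thu, 1999: Fri, 2000: Sun, 2001: Mon, 2002: Tue ✓, 2003: Wed, 2004: Fri, 2005: Sat, 2006: Sun, 2007: Mon, 2008: Wed, 2009: Thu, 2010: Fri, 2011: Sat, 2012: Mon, 2013: Tue ✓, 2014: Wed, 2015: Thu, 2016: Sat
Tuesdays: 1991, 1996, 2002, 2013.

4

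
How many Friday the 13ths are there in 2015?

3

The 13th falls on a Friday when the month's 13th has weekday Fri.
Jan 13 is Tue; Feb 13 is Fri ✓; Mar 13 is Fri ✓; Apr 13 is Mon; May 13 is Wed; Jun 13 is Sat; Jul 13 is Mon; Aug 13 is Thu; Sep 13 is Sun; Oct 13 is Tue; Nov 13 is Fri ✓; Dec 13 is Sun.
Friday the 13ths: Feb, Mar, Nov.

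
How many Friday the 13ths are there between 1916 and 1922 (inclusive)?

Friday-the-13ths by year:
1916: Oct
1917: Apr, Jul
1918: Sep, Dec
1919: Jun
1920: Feb, Aug
1921: May
1922: Jan, Oct

11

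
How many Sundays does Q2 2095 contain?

13

April 1, 2095 is a Friday.
That's 91 days from start to end, counting both.
91 = 7 × 13, so the span is exactly 13 full weeks.
Each full week contributes one Sunday: 13 so far.
Total: 13.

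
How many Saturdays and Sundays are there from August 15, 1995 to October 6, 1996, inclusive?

120

August 15, 1995 is a Tuesday.
That's 419 days from start to end, counting both.
419 = 7 × 59 + 6, so there are 59 full weeks plus 6 extra days.
Each full week contributes 2 weekend days (Sat, Sun): 59 × 2 = 118.
The 6 extra days are Tuesday, Wednesday, Thursday, Friday, Saturday, Sunday — 2 of them qualify.
Total: 118 + 2 = 120.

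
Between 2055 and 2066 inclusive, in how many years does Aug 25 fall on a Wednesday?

Day of week of August 25 in each year:
2055: Wed ✓, 2056: Fri, 2057: Sat, 2058: Sun, 2059: Mon, 2060: Wed ✓, 2061: Thu, 2062: Fri, 2063: Sat, 2064: Mon, 2065: Tue, 2066: Wed ✓
Wednesdays: 2055, 2060, 2066.

3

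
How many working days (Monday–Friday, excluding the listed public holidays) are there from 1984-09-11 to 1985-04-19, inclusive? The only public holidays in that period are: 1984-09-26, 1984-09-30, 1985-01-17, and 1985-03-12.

1984-09-11 is a Tuesday.
From 1984-09-11 to 1985-04-19 is 221 days inclusive.
221 = 7 × 31 + 4, so there are 31 full weeks plus 4 extra days.
Each full week contributes 5 weekdays (Mon–Fri): 31 × 5 = 155.
The 4 extra days are Tuesday, Wednesday, Thursday, Friday — 4 of them qualify.
Total: 155 + 4 = 159.
Holidays: 1984-09-26 (Wed); 1984-09-30 (Sun); 1985-01-17 (Thu); 1985-03-12 (Tue).
3 of the 4 holidays fall on weekdays; the rest are weekends and were already excluded.
Business days: 159 − 3 = 156.

156 working days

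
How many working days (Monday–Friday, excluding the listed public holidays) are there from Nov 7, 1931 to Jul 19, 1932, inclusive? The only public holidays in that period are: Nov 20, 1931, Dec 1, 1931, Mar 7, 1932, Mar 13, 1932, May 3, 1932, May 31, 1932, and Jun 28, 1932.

Nov 7, 1931 is a Saturday.
From Nov 7, 1931 to Jul 19, 1932 is 256 days inclusive.
256 = 7 × 36 + 4, so there are 36 full weeks plus 4 extra days.
Each full week contributes 5 weekdays (Mon–Fri): 36 × 5 = 180.
The 4 extra days are Saturday, Sunday, Monday, Tuesday — 2 of them qualify.
Total: 180 + 2 = 182.
Holidays: Nov 20, 1931 (Fri); Dec 1, 1931 (Tue); Mar 7, 1932 (Mon); Mar 13, 1932 (Sun); May 3, 1932 (Tue); May 31, 1932 (Tue); Jun 28, 1932 (Tue).
6 of the 7 holidays fall on weekdays; the rest are weekends and were already excluded.
Business days: 182 − 6 = 176.

176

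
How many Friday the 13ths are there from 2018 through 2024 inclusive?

Friday-the-13ths by year:
2018: Apr, Jul
2019: Sep, Dec
2020: Mar, Nov
2021: Aug
2022: May
2023: Jan, Oct
2024: Sep, Dec

12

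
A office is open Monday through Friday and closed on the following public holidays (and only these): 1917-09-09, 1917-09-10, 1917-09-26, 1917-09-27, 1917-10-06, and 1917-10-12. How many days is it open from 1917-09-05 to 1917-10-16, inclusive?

26

1917-09-05 is a Wednesday.
From 1917-09-05 to 1917-10-16 is 42 days inclusive.
42 = 7 × 6, so the span is exactly 6 full weeks.
Each full week contributes 5 weekdays (Mon–Fri): 6 × 5 = 30.
Total: 30.
Holidays: 1917-09-09 (Sun); 1917-09-10 (Mon); 1917-09-26 (Wed); 1917-09-27 (Thu); 1917-10-06 (Sat); 1917-10-12 (Fri).
4 of the 6 holidays fall on weekdays; the rest are weekends and were already excluded.
Business days: 30 − 4 = 26.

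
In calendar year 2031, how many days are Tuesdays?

Jan 1, 2031 is a Wednesday.
The range spans 365 days (inclusive of both endpoints).
365 = 7 × 52 + 1, so there are 52 full weeks plus 1 extra day.
Each full week contributes one Tuesday: 52 so far.
The 1 extra day is Wed — none qualify.
Total: 52 + 0 = 52.

52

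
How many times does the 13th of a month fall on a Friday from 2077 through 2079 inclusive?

Friday-the-13ths by year:
2077: Aug
2078: May
2079: Jan, Oct

4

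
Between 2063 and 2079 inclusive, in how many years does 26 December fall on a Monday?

3

Day of week of December 26 in each year:
2063: Wed, 2064: Fri, 2065: Sat, 2066: Sun, 2067: Mon ✓, 2068: Wed, 2069: Thu, 2070: Fri, 2071: Sat, 2072: Mon ✓, 2073: Tue, 2074: Wed, 2075: Thu, 2076: Sat, 2077: Sun, 2078: Mon ✓, 2079: Tue
Mondays: 2067, 2072, 2078.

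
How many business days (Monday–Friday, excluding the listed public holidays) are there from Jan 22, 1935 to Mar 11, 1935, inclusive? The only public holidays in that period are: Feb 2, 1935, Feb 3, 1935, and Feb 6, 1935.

34 business days

Jan 22, 1935 is a Tuesday.
From Jan 22, 1935 to Mar 11, 1935 is 49 days inclusive.
49 = 7 × 7, so the span is exactly 7 full weeks.
Each full week contributes 5 weekdays (Mon–Fri): 7 × 5 = 35.
Total: 35.
Holidays: Feb 2, 1935 (Sat); Feb 3, 1935 (Sun); Feb 6, 1935 (Wed).
1 of the 3 holidays fall on weekdays; the rest are weekends and were already excluded.
Business days: 35 − 1 = 34.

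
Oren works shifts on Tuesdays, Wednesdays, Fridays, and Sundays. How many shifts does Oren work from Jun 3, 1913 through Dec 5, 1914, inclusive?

315

Jun 3, 1913 is a Tuesday.
From Jun 3, 1913 to Dec 5, 1914 is 551 days inclusive.
551 = 7 × 78 + 5, so there are 78 full weeks plus 5 extra days.
Each full week contributes 4 days from the set (Tue, Wed, Fri, Sun): 78 × 4 = 312.
The 5 extra days are Tuesday, Wednesday, Thursday, Friday, Saturday — 3 of them qualify.
Total: 312 + 3 = 315.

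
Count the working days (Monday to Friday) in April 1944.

20 weekdays

1 April 1944 is a Saturday.
From 1 April 1944 to 30 April 1944 is 30 days inclusive.
30 = 7 × 4 + 2, so there are 4 full weeks plus 2 extra days.
Each full week contributes 5 weekdays (Mon–Fri): 4 × 5 = 20.
The 2 extra days are Sat, Sun — none qualify.
Total: 20 + 0 = 20.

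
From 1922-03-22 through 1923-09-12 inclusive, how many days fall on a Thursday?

77

1922-03-22 is a Wednesday.
The range spans 540 days (inclusive of both endpoints).
540 = 7 × 77 + 1, so there are 77 full weeks plus 1 extra day.
Each full week contributes one Thursday: 77 so far.
The 1 extra day is Wednesday — none qualify.
Total: 77 + 0 = 77.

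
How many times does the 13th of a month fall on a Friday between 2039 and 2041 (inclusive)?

Friday-the-13ths by year:
2039: May
2040: Jan, Apr, Jul
2041: Sep, Dec

6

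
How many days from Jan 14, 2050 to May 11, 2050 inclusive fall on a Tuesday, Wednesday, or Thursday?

50

Jan 14, 2050 is a Friday.
The range spans 118 days (inclusive of both endpoints).
118 = 7 × 16 + 6, so there are 16 full weeks plus 6 extra days.
Each full week contributes 3 days from the set (Tue, Wed, Thu): 16 × 3 = 48.
The 6 extra days are Friday, Saturday, Sunday, Monday, Tuesday, Wednesday — 2 of them qualify.
Total: 48 + 2 = 50.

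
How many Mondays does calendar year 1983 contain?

1983-01-01 is a Saturday.
From 1983-01-01 to 1983-12-31 is 365 days inclusive.
365 = 7 × 52 + 1, so there are 52 full weeks plus 1 extra day.
Each full week contributes one Monday: 52 so far.
The 1 extra day is Sat — none qualify.
Total: 52 + 0 = 52.

52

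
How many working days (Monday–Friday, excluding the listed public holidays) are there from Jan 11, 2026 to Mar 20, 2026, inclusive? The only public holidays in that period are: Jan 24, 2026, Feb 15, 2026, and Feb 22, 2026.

50

Jan 11, 2026 is a Sunday.
The range spans 69 days (inclusive of both endpoints).
69 = 7 × 9 + 6, so there are 9 full weeks plus 6 extra days.
Each full week contributes 5 weekdays (Mon–Fri): 9 × 5 = 45.
The 6 extra days are Sunday, Monday, Tuesday, Wednesday, Thursday, Friday — 5 of them qualify.
Total: 45 + 5 = 50.
Holidays: Jan 24, 2026 (Sat); Feb 15, 2026 (Sun); Feb 22, 2026 (Sun).
None of the 3 holidays fall on a weekday, so nothing to subtract.
Business days: 50 − 0 = 50.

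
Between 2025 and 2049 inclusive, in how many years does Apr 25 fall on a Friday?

Day of week of April 25 in each year:
2025: Fri ✓, 2026: Sat, 2027: Sun, 2028: Tue, 2029: Wed, 2030: Thu, 2031: Fri ✓, 2032: Sun, 2033: Mon, 2034: Tue, 2035: Wed, 2036: Fri ✓, 2037: Sat, 2038: Sun, 2039: Mon, 2040: Wed, 2041: Thu, 2042: Fri ✓, 2043: Sat, 2044: Mon, 2045: Tue, 2046: Wed, 2047: Thu, 2048: Sat, 2049: Sun
Fridays: 2025, 2031, 2036, 2042.

4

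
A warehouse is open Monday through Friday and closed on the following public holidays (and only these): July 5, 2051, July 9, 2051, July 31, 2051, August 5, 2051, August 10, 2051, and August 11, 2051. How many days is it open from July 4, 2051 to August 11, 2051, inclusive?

25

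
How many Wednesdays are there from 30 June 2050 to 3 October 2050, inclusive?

30 June 2050 is a Thursday.
That's 96 days from start to end, counting both.
96 = 7 × 13 + 5, so there are 13 full weeks plus 5 extra days.
Each full week contributes one Wednesday: 13 so far.
The 5 extra days are Thursday, Friday, Saturday, Sunday, Monday — none qualify.
Total: 13 + 0 = 13.

13 Wednesdays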